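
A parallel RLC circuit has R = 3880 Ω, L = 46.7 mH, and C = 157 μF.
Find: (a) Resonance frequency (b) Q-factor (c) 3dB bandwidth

Step 1 — Resonance: ω₀ = 1/√(LC) = 1/√(0.0467·0.000157) = 369.3 rad/s.
Step 2 — f₀ = ω₀/(2π) = 58.78 Hz.
Step 3 — Parallel Q: Q = R/(ω₀L) = 3880/(369.3·0.0467) = 225.
Step 4 — Bandwidth: Δω = ω₀/Q = 1.642 rad/s; BW = Δω/(2π) = 0.2613 Hz.

(a) f₀ = 58.78 Hz  (b) Q = 225  (c) BW = 0.2613 Hz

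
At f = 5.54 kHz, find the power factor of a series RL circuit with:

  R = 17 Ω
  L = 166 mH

Step 1 — Angular frequency: ω = 2π·f = 2π·5540 = 3.481e+04 rad/s.
Step 2 — Component impedances:
  R: Z = R = 17 Ω
  L: Z = jωL = j·3.481e+04·0.166 = 0 + j5778 Ω
Step 3 — Series combination: Z_total = R + L = 17 + j5778 Ω = 5778∠89.8° Ω.
Step 4 — Power factor: PF = cos(φ) = Re(Z)/|Z| = 17/5778 = 0.002942.
Step 5 — Type: Im(Z) = 5778 ⇒ lagging (phase φ = 89.8°).

PF = 0.002942 (lagging, φ = 89.8°)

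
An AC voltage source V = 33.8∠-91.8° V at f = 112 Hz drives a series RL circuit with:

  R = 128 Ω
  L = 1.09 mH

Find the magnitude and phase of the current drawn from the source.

Step 1 — Angular frequency: ω = 2π·f = 2π·112 = 703.7 rad/s.
Step 2 — Component impedances:
  R: Z = R = 128 Ω
  L: Z = jωL = j·703.7·0.00109 = 0 + j0.7671 Ω
Step 3 — Series combination: Z_total = R + L = 128 + j0.7671 Ω = 128∠0.3° Ω.
Step 4 — Source phasor: V = 33.8∠-91.8° V = -1.062 - j33.78 V.
Step 5 — Ohm's law: I = V / Z_total = (-1.062 - j33.78) / (128 + j0.7671) = -0.009876 - j0.2639 A.
Step 6 — Convert to polar: |I| = 0.2641 A, ∠I = -92.1°.

I = 0.2641∠-92.1° A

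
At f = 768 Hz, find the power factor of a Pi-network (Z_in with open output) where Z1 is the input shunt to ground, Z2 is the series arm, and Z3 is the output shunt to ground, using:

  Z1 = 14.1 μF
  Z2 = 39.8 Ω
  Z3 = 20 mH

Step 1 — Angular frequency: ω = 2π·f = 2π·768 = 4825 rad/s.
Step 2 — Component impedances:
  Z1: Z = 1/(jωC) = -j/(ω·C) = 0 - j14.7 Ω
  Z2: Z = R = 39.8 Ω
  Z3: Z = jωL = j·4825·0.02 = 0 + j96.51 Ω
Step 3 — With open output, the series arm Z2 and the output shunt Z3 appear in series to ground: Z2 + Z3 = 39.8 + j96.51 Ω.
Step 4 — Parallel with input shunt Z1: Z_in = Z1 || (Z2 + Z3) = 1.039 - j16.83 Ω = 16.86∠-86.5° Ω.
Step 5 — Power factor: PF = cos(φ) = Re(Z)/|Z| = 1.0387/16.864 = 0.06159.
Step 6 — Type: Im(Z) = -16.83 ⇒ leading (phase φ = -86.5°).

PF = 0.06159 (leading, φ = -86.5°)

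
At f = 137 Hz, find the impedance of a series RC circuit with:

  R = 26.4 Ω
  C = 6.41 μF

Step 1 — Angular frequency: ω = 2π·f = 2π·137 = 860.8 rad/s.
Step 2 — Component impedances:
  R: Z = R = 26.4 Ω
  C: Z = 1/(jωC) = -j/(ω·C) = 0 - j181.2 Ω
Step 3 — Series combination: Z_total = R + C = 26.4 - j181.2 Ω = 183.1∠-81.7° Ω.

Z = 26.4 - j181.2 Ω = 183.1∠-81.7° Ω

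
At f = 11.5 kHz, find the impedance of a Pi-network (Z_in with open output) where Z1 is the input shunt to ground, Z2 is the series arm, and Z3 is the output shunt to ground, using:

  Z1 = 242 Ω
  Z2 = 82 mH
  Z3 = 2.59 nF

Step 1 — Angular frequency: ω = 2π·f = 2π·1.15e+04 = 7.226e+04 rad/s.
Step 2 — Component impedances:
  Z1: Z = R = 242 Ω
  Z2: Z = jωL = j·7.226e+04·0.082 = 0 + j5925 Ω
  Z3: Z = 1/(jωC) = -j/(ω·C) = 0 - j5343 Ω
Step 3 — With open output, the series arm Z2 and the output shunt Z3 appear in series to ground: Z2 + Z3 = 0 + j581.6 Ω.
Step 4 — Parallel with input shunt Z1: Z_in = Z1 || (Z2 + Z3) = 206.3 + j85.84 Ω = 223.4∠22.6° Ω.

Z = 206.3 + j85.84 Ω = 223.4∠22.6° Ω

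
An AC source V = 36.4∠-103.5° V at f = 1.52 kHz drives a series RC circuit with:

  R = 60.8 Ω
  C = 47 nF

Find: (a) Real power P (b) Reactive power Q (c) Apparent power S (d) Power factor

Step 1 — Angular frequency: ω = 2π·f = 2π·1520 = 9550 rad/s.
Step 2 — Component impedances:
  R: Z = R = 60.8 Ω
  C: Z = 1/(jωC) = -j/(ω·C) = 0 - j2228 Ω
Step 3 — Series combination: Z_total = R + C = 60.8 - j2228 Ω = 2229∠-88.4° Ω.
Step 4 — Source phasor: V = 36.4∠-103.5° V = -8.497 - j35.39 V.
Step 5 — Current: I = V / Z = 0.01577 - j0.004245 A = 0.01633∠-15.1° A.
Step 6 — Complex power: S = V·I* = 0.01622 - j0.5943 VA.
Step 7 — Real power: P = Re(S) = 0.01622 W.
Step 8 — Reactive power: Q = Im(S) = -0.5943 VAR.
Step 9 — Apparent power: |S| = 0.5945 VA.
Step 10 — Power factor: PF = P/|S| = 0.02728 (leading).

(a) P = 0.01622 W  (b) Q = -0.5943 VAR  (c) S = 0.5945 VA  (d) PF = 0.02728 (leading)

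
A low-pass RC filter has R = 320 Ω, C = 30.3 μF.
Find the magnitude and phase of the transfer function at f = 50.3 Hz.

Step 1 — Angular frequency: ω = 2π·50.3 = 316 rad/s.
Step 2 — Transfer function: H(jω) = 1/(1 + jωRC).
Step 3 — Denominator: 1 + jωRC = 1 + j·316·320·3.03e-05 = 1 + j3.064.
Step 4 — H = 0.09624 - j0.2949.
Step 5 — Magnitude: |H| = 0.3102 (-10.2 dB); phase: φ = -71.9°.

|H| = 0.3102 (-10.2 dB), φ = -71.9°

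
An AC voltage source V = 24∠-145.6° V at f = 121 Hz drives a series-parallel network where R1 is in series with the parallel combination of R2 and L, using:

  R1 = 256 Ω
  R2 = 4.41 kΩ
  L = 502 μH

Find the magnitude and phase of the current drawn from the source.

Step 1 — Angular frequency: ω = 2π·f = 2π·121 = 760.3 rad/s.
Step 2 — Component impedances:
  R1: Z = R = 256 Ω
  R2: Z = R = 4410 Ω
  L: Z = jωL = j·760.3·0.000502 = 0 + j0.3817 Ω
Step 3 — Parallel branch: R2 || L = 1/(1/R2 + 1/L) = 3.303e-05 + j0.3817 Ω.
Step 4 — Series with R1: Z_total = R1 + (R2 || L) = 256 + j0.3817 Ω = 256∠0.1° Ω.
Step 5 — Source phasor: V = 24∠-145.6° V = -19.8 - j13.56 V.
Step 6 — Ohm's law: I = V / Z_total = (-19.8 - j13.56) / (256 + j0.3817) = -0.07743 - j0.05285 A.
Step 7 — Convert to polar: |I| = 0.09375 A, ∠I = -145.7°.

I = 0.09375∠-145.7° A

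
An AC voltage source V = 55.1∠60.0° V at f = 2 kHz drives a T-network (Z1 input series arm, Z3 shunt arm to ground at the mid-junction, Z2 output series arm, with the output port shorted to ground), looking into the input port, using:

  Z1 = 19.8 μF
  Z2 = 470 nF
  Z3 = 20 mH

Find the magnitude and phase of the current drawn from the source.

Step 1 — Angular frequency: ω = 2π·f = 2π·2000 = 1.257e+04 rad/s.
Step 2 — Component impedances:
  Z1: Z = 1/(jωC) = -j/(ω·C) = 0 - j4.019 Ω
  Z2: Z = 1/(jωC) = -j/(ω·C) = 0 - j169.3 Ω
  Z3: Z = jωL = j·1.257e+04·0.02 = 0 + j251.3 Ω
Step 3 — With the output port shorted to ground, the output series arm Z2 runs from the junction to ground; the shunt arm Z3 also runs from the junction to ground. They appear in parallel: Z3 || Z2 = 0 - j518.9 Ω.
Step 4 — Series with input arm Z1: Z_in = Z1 + (Z3 || Z2) = 0 - j522.9 Ω = 522.9∠-90.0° Ω.
Step 5 — Source phasor: V = 55.1∠60.0° V = 27.55 + j47.72 V.
Step 6 — Ohm's law: I = V / Z_total = (27.55 + j47.72) / (0 - j522.9) = -0.09126 + j0.05269 A.
Step 7 — Convert to polar: |I| = 0.1054 A, ∠I = 150.0°.

I = 0.1054∠150.0° A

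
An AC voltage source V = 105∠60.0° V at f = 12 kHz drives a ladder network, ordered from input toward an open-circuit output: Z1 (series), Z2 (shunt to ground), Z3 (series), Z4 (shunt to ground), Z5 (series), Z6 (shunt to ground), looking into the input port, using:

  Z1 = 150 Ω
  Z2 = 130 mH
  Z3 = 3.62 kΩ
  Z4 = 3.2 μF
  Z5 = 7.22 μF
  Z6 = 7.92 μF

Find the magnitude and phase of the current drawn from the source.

Step 1 — Angular frequency: ω = 2π·f = 2π·1.2e+04 = 7.54e+04 rad/s.
Step 2 — Component impedances:
  Z1: Z = R = 150 Ω
  Z2: Z = jωL = j·7.54e+04·0.13 = 0 + j9802 Ω
  Z3: Z = R = 3620 Ω
  Z4: Z = 1/(jωC) = -j/(ω·C) = 0 - j4.145 Ω
  Z5: Z = 1/(jωC) = -j/(ω·C) = 0 - j1.837 Ω
  Z6: Z = 1/(jωC) = -j/(ω·C) = 0 - j1.675 Ω
Step 3 — Ladder network (open output): work backward from the far end, alternating series and parallel combinations. Z_in = 3337 + j1175 Ω = 3538∠19.4° Ω.
Step 4 — Source phasor: V = 105∠60.0° V = 52.5 + j90.93 V.
Step 5 — Ohm's law: I = V / Z_total = (52.5 + j90.93) / (3337 + j1175) = 0.02254 + j0.01932 A.
Step 6 — Convert to polar: |I| = 0.02968 A, ∠I = 40.6°.

I = 0.02968∠40.6° A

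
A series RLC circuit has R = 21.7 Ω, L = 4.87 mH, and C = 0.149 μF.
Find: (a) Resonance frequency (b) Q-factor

Step 1 — Resonance condition Im(Z)=0 gives ω₀ = 1/√(LC).
Step 2 — ω₀ = 1/√(0.00487·1.49e-07) = 3.712e+04 rad/s.
Step 3 — f₀ = ω₀/(2π) = 5908 Hz.
Step 4 — Series Q: Q = ω₀L/R = 3.712e+04·0.00487/21.7 = 8.331.

(a) f₀ = 5908 Hz  (b) Q = 8.331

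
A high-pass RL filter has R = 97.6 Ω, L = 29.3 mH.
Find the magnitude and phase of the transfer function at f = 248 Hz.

Step 1 — Angular frequency: ω = 2π·248 = 1558 rad/s.
Step 2 — Transfer function: H(jω) = jωL/(R + jωL).
Step 3 — Numerator jωL = j·45.66; denominator R + jωL = 97.6 + j45.66.
Step 4 — H = 0.1795 + j0.3838.
Step 5 — Magnitude: |H| = 0.4237 (-7.5 dB); phase: φ = 64.9°.

|H| = 0.4237 (-7.5 dB), φ = 64.9°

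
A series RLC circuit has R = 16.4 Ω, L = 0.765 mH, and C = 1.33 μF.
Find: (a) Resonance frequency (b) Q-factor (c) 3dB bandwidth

Step 1 — Resonance: ω₀ = 1/√(LC) = 1/√(0.000765·1.33e-06) = 3.135e+04 rad/s.
Step 2 — f₀ = ω₀/(2π) = 4990 Hz.
Step 3 — Series Q: Q = ω₀L/R = 3.135e+04·0.000765/16.4 = 1.462.
Step 4 — Bandwidth: Δω = ω₀/Q = 2.144e+04 rad/s; BW = Δω/(2π) = 3412 Hz.

(a) f₀ = 4990 Hz  (b) Q = 1.462  (c) BW = 3412 Hz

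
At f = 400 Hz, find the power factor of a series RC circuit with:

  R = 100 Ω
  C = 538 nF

Step 1 — Angular frequency: ω = 2π·f = 2π·400 = 2513 rad/s.
Step 2 — Component impedances:
  R: Z = R = 100 Ω
  C: Z = 1/(jωC) = -j/(ω·C) = 0 - j739.6 Ω
Step 3 — Series combination: Z_total = R + C = 100 - j739.6 Ω = 746.3∠-82.3° Ω.
Step 4 — Power factor: PF = cos(φ) = Re(Z)/|Z| = 100/746.3 = 0.134.
Step 5 — Type: Im(Z) = -739.6 ⇒ leading (phase φ = -82.3°).

PF = 0.134 (leading, φ = -82.3°)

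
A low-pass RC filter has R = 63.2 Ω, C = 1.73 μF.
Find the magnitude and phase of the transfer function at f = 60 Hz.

Step 1 — Angular frequency: ω = 2π·60 = 377 rad/s.
Step 2 — Transfer function: H(jω) = 1/(1 + jωRC).
Step 3 — Denominator: 1 + jωRC = 1 + j·377·63.2·1.73e-06 = 1 + j0.04122.
Step 4 — H = 0.9983 - j0.04115.
Step 5 — Magnitude: |H| = 0.9992 (-0.0 dB); phase: φ = -2.4°.

|H| = 0.9992 (-0.0 dB), φ = -2.4°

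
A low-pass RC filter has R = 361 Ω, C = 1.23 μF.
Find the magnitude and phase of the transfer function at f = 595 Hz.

Step 1 — Angular frequency: ω = 2π·595 = 3738 rad/s.
Step 2 — Transfer function: H(jω) = 1/(1 + jωRC).
Step 3 — Denominator: 1 + jωRC = 1 + j·3738·361·1.23e-06 = 1 + j1.66.
Step 4 — H = 0.2663 - j0.442.
Step 5 — Magnitude: |H| = 0.516 (-5.7 dB); phase: φ = -58.9°.

|H| = 0.516 (-5.7 dB), φ = -58.9°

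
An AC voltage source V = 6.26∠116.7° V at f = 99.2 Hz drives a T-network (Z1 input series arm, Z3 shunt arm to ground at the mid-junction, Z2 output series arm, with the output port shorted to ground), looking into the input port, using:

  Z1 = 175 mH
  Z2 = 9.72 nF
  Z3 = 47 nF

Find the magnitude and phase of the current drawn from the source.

Step 1 — Angular frequency: ω = 2π·f = 2π·99.2 = 623.3 rad/s.
Step 2 — Component impedances:
  Z1: Z = jωL = j·623.3·0.175 = 0 + j109.1 Ω
  Z2: Z = 1/(jωC) = -j/(ω·C) = 0 - j1.651e+05 Ω
  Z3: Z = 1/(jωC) = -j/(ω·C) = 0 - j3.414e+04 Ω
Step 3 — With the output port shorted to ground, the output series arm Z2 runs from the junction to ground; the shunt arm Z3 also runs from the junction to ground. They appear in parallel: Z3 || Z2 = 0 - j2.829e+04 Ω.
Step 4 — Series with input arm Z1: Z_in = Z1 + (Z3 || Z2) = 0 - j2.818e+04 Ω = 2.818e+04∠-90.0° Ω.
Step 5 — Source phasor: V = 6.26∠116.7° V = -2.813 + j5.593 V.
Step 6 — Ohm's law: I = V / Z_total = (-2.813 + j5.593) / (0 - j2.818e+04) = -0.0001985 - j9.982e-05 A.
Step 7 — Convert to polar: |I| = 0.0002222 A, ∠I = -153.3°.

I = 0.0002222∠-153.3° A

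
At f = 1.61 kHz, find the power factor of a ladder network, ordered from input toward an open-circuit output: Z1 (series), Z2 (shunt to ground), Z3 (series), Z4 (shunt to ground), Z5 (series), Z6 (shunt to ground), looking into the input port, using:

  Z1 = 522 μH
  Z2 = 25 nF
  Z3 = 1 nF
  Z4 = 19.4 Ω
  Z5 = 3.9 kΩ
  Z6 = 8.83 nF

Step 1 — Angular frequency: ω = 2π·f = 2π·1610 = 1.012e+04 rad/s.
Step 2 — Component impedances:
  Z1: Z = jωL = j·1.012e+04·0.000522 = 0 + j5.281 Ω
  Z2: Z = 1/(jωC) = -j/(ω·C) = 0 - j3954 Ω
  Z3: Z = 1/(jωC) = -j/(ω·C) = 0 - j9.885e+04 Ω
  Z4: Z = R = 19.4 Ω
  Z5: Z = R = 3900 Ω
  Z6: Z = 1/(jωC) = -j/(ω·C) = 0 - j1.12e+04 Ω
Step 3 — Ladder network (open output): work backward from the far end, alternating series and parallel combinations. Z_in = 0.02868 - j3797 Ω = 3797∠-90.0° Ω.
Step 4 — Power factor: PF = cos(φ) = Re(Z)/|Z| = 0.0286827/3796.8 = 7.554e-06.
Step 5 — Type: Im(Z) = -3797 ⇒ leading (phase φ = -90.0°).

PF = 7.554e-06 (leading, φ = -90.0°)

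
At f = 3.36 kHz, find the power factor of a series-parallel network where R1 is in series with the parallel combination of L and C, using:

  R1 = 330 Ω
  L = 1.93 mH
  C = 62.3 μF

Step 1 — Angular frequency: ω = 2π·f = 2π·3360 = 2.111e+04 rad/s.
Step 2 — Component impedances:
  R1: Z = R = 330 Ω
  L: Z = jωL = j·2.111e+04·0.00193 = 0 + j40.75 Ω
  C: Z = 1/(jωC) = -j/(ω·C) = 0 - j0.7603 Ω
Step 3 — Parallel branch: L || C = 1/(1/L + 1/C) = 0 - j0.7748 Ω.
Step 4 — Series with R1: Z_total = R1 + (L || C) = 330 - j0.7748 Ω = 330∠-0.1° Ω.
Step 5 — Power factor: PF = cos(φ) = Re(Z)/|Z| = 330/330 = 1.
Step 6 — Type: Im(Z) = -0.7748 ⇒ leading (phase φ = -0.1°).

PF = 1 (leading, φ = -0.1°)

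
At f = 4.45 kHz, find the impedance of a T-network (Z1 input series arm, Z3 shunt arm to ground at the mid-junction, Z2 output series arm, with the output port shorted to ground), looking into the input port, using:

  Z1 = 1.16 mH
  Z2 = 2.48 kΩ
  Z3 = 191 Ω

Step 1 — Angular frequency: ω = 2π·f = 2π·4450 = 2.796e+04 rad/s.
Step 2 — Component impedances:
  Z1: Z = jωL = j·2.796e+04·0.00116 = 0 + j32.43 Ω
  Z2: Z = R = 2480 Ω
  Z3: Z = R = 191 Ω
Step 3 — With the output port shorted to ground, the output series arm Z2 runs from the junction to ground; the shunt arm Z3 also runs from the junction to ground. They appear in parallel: Z3 || Z2 = 177.3 Ω.
Step 4 — Series with input arm Z1: Z_in = Z1 + (Z3 || Z2) = 177.3 + j32.43 Ω = 180.3∠10.4° Ω.

Z = 177.3 + j32.43 Ω = 180.3∠10.4° Ω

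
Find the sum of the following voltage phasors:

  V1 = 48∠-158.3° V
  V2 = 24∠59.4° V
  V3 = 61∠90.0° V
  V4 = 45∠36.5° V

Step 1 — Convert each phasor to rectangular form:
  V1 = 48·(cos(-158.3°) + j·sin(-158.3°)) = -44.6 - j17.75 V
  V2 = 24·(cos(59.4°) + j·sin(59.4°)) = 12.22 + j20.66 V
  V3 = 61·(cos(90.0°) + j·sin(90.0°)) = 0 + j61 V
  V4 = 45·(cos(36.5°) + j·sin(36.5°)) = 36.17 + j26.77 V
Step 2 — Sum components: V_total = 3.792 + j90.68 V.
Step 3 — Convert to polar: |V_total| = 90.76 V, ∠V_total = 87.6°.

V_total = 90.76∠87.6° V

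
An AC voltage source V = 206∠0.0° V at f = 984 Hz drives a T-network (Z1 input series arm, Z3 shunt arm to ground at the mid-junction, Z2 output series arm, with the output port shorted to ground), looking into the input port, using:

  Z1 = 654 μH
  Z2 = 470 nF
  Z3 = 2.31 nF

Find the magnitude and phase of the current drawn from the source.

Step 1 — Angular frequency: ω = 2π·f = 2π·984 = 6183 rad/s.
Step 2 — Component impedances:
  Z1: Z = jωL = j·6183·0.000654 = 0 + j4.043 Ω
  Z2: Z = 1/(jωC) = -j/(ω·C) = 0 - j344.1 Ω
  Z3: Z = 1/(jωC) = -j/(ω·C) = 0 - j7.002e+04 Ω
Step 3 — With the output port shorted to ground, the output series arm Z2 runs from the junction to ground; the shunt arm Z3 also runs from the junction to ground. They appear in parallel: Z3 || Z2 = 0 - j342.5 Ω.
Step 4 — Series with input arm Z1: Z_in = Z1 + (Z3 || Z2) = 0 - j338.4 Ω = 338.4∠-90.0° Ω.
Step 5 — Source phasor: V = 206∠0.0° V = 206 V.
Step 6 — Ohm's law: I = V / Z_total = (206) / (0 - j338.4) = 0 + j0.6087 A.
Step 7 — Convert to polar: |I| = 0.6087 A, ∠I = 90.0°.

I = 0.6087∠90.0° A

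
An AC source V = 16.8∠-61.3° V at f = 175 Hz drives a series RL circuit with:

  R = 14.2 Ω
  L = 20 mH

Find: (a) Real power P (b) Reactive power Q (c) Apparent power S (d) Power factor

Step 1 — Angular frequency: ω = 2π·f = 2π·175 = 1100 rad/s.
Step 2 — Component impedances:
  R: Z = R = 14.2 Ω
  L: Z = jωL = j·1100·0.02 = 0 + j21.99 Ω
Step 3 — Series combination: Z_total = R + L = 14.2 + j21.99 Ω = 26.18∠57.1° Ω.
Step 4 — Source phasor: V = 16.8∠-61.3° V = 8.068 - j14.74 V.
Step 5 — Current: I = V / Z = -0.3057 - j0.5643 A = 0.6418∠-118.4° A.
Step 6 — Complex power: S = V·I* = 5.849 + j9.058 VA.
Step 7 — Real power: P = Re(S) = 5.849 W.
Step 8 — Reactive power: Q = Im(S) = 9.058 VAR.
Step 9 — Apparent power: |S| = 10.78 VA.
Step 10 — Power factor: PF = P/|S| = 0.5425 (lagging).

(a) P = 5.849 W  (b) Q = 9.058 VAR  (c) S = 10.78 VA  (d) PF = 0.5425 (lagging)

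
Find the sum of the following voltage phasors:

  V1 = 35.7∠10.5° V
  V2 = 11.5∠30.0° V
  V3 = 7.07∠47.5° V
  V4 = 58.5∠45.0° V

Step 1 — Convert each phasor to rectangular form:
  V1 = 35.7·(cos(10.5°) + j·sin(10.5°)) = 35.1 + j6.506 V
  V2 = 11.5·(cos(30.0°) + j·sin(30.0°)) = 9.959 + j5.75 V
  V3 = 7.07·(cos(47.5°) + j·sin(47.5°)) = 4.776 + j5.213 V
  V4 = 58.5·(cos(45.0°) + j·sin(45.0°)) = 41.37 + j41.37 V
Step 2 — Sum components: V_total = 91.2 + j58.83 V.
Step 3 — Convert to polar: |V_total| = 108.5 V, ∠V_total = 32.8°.

V_total = 108.5∠32.8° V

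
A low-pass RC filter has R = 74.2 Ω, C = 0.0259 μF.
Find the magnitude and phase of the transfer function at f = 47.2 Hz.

Step 1 — Angular frequency: ω = 2π·47.2 = 296.6 rad/s.
Step 2 — Transfer function: H(jω) = 1/(1 + jωRC).
Step 3 — Denominator: 1 + jωRC = 1 + j·296.6·74.2·2.59e-08 = 1 + j0.0005699.
Step 4 — H = 1 - j0.0005699.
Step 5 — Magnitude: |H| = 1 (-0.0 dB); phase: φ = -0.0°.

|H| = 1 (-0.0 dB), φ = -0.0°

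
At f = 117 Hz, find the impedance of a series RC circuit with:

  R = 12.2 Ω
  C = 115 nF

Step 1 — Angular frequency: ω = 2π·f = 2π·117 = 735.1 rad/s.
Step 2 — Component impedances:
  R: Z = R = 12.2 Ω
  C: Z = 1/(jωC) = -j/(ω·C) = 0 - j1.183e+04 Ω
Step 3 — Series combination: Z_total = R + C = 12.2 - j1.183e+04 Ω = 1.183e+04∠-89.9° Ω.

Z = 12.2 - j1.183e+04 Ω = 1.183e+04∠-89.9° Ω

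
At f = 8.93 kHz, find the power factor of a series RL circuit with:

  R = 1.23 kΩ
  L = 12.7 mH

Step 1 — Angular frequency: ω = 2π·f = 2π·8930 = 5.611e+04 rad/s.
Step 2 — Component impedances:
  R: Z = R = 1230 Ω
  L: Z = jωL = j·5.611e+04·0.0127 = 0 + j712.6 Ω
Step 3 — Series combination: Z_total = R + L = 1230 + j712.6 Ω = 1422∠30.1° Ω.
Step 4 — Power factor: PF = cos(φ) = Re(Z)/|Z| = 1230/1421.5 = 0.8653.
Step 5 — Type: Im(Z) = 712.6 ⇒ lagging (phase φ = 30.1°).

PF = 0.8653 (lagging, φ = 30.1°)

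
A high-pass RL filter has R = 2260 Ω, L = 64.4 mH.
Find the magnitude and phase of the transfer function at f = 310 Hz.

Step 1 — Angular frequency: ω = 2π·310 = 1948 rad/s.
Step 2 — Transfer function: H(jω) = jωL/(R + jωL).
Step 3 — Numerator jωL = j·125.4; denominator R + jωL = 2260 + j125.4.
Step 4 — H = 0.003071 + j0.05533.
Step 5 — Magnitude: |H| = 0.05542 (-25.1 dB); phase: φ = 86.8°.

|H| = 0.05542 (-25.1 dB), φ = 86.8°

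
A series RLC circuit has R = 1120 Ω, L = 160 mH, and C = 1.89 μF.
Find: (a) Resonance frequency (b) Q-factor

Step 1 — Resonance condition Im(Z)=0 gives ω₀ = 1/√(LC).
Step 2 — ω₀ = 1/√(0.16·1.89e-06) = 1818 rad/s.
Step 3 — f₀ = ω₀/(2π) = 289.4 Hz.
Step 4 — Series Q: Q = ω₀L/R = 1818·0.16/1120 = 0.2598.

(a) f₀ = 289.4 Hz  (b) Q = 0.2598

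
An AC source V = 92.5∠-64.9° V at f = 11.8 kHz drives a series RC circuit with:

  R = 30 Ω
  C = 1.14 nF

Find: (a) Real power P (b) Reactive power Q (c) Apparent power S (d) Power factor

Step 1 — Angular frequency: ω = 2π·f = 2π·1.18e+04 = 7.414e+04 rad/s.
Step 2 — Component impedances:
  R: Z = R = 30 Ω
  C: Z = 1/(jωC) = -j/(ω·C) = 0 - j1.183e+04 Ω
Step 3 — Series combination: Z_total = R + C = 30 - j1.183e+04 Ω = 1.183e+04∠-89.9° Ω.
Step 4 — Source phasor: V = 92.5∠-64.9° V = 39.24 - j83.77 V.
Step 5 — Current: I = V / Z = 0.007088 + j0.003299 A = 0.007818∠25.0° A.
Step 6 — Complex power: S = V·I* = 0.001834 - j0.7232 VA.
Step 7 — Real power: P = Re(S) = 0.001834 W.
Step 8 — Reactive power: Q = Im(S) = -0.7232 VAR.
Step 9 — Apparent power: |S| = 0.7232 VA.
Step 10 — Power factor: PF = P/|S| = 0.002536 (leading).

(a) P = 0.001834 W  (b) Q = -0.7232 VAR  (c) S = 0.7232 VA  (d) PF = 0.002536 (leading)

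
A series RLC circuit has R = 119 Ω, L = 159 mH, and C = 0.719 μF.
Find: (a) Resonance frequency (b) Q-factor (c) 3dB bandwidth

Step 1 — Resonance: ω₀ = 1/√(LC) = 1/√(0.159·7.19e-07) = 2958 rad/s.
Step 2 — f₀ = ω₀/(2π) = 470.7 Hz.
Step 3 — Series Q: Q = ω₀L/R = 2958·0.159/119 = 3.952.
Step 4 — Bandwidth: Δω = ω₀/Q = 748.4 rad/s; BW = Δω/(2π) = 119.1 Hz.

(a) f₀ = 470.7 Hz  (b) Q = 3.952  (c) BW = 119.1 Hz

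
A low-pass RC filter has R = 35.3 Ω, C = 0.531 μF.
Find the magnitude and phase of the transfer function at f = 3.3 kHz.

Step 1 — Angular frequency: ω = 2π·3300 = 2.073e+04 rad/s.
Step 2 — Transfer function: H(jω) = 1/(1 + jωRC).
Step 3 — Denominator: 1 + jωRC = 1 + j·2.073e+04·35.3·5.31e-07 = 1 + j0.3887.
Step 4 — H = 0.8688 - j0.3377.
Step 5 — Magnitude: |H| = 0.9321 (-0.6 dB); phase: φ = -21.2°.

|H| = 0.9321 (-0.6 dB), φ = -21.2°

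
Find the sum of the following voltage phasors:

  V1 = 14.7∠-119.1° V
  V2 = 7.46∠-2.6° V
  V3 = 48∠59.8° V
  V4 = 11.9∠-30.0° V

Step 1 — Convert each phasor to rectangular form:
  V1 = 14.7·(cos(-119.1°) + j·sin(-119.1°)) = -7.149 - j12.84 V
  V2 = 7.46·(cos(-2.6°) + j·sin(-2.6°)) = 7.452 - j0.3384 V
  V3 = 48·(cos(59.8°) + j·sin(59.8°)) = 24.14 + j41.49 V
  V4 = 11.9·(cos(-30.0°) + j·sin(-30.0°)) = 10.31 - j5.95 V
Step 2 — Sum components: V_total = 34.75 + j22.35 V.
Step 3 — Convert to polar: |V_total| = 41.32 V, ∠V_total = 32.7°.

V_total = 41.32∠32.7° V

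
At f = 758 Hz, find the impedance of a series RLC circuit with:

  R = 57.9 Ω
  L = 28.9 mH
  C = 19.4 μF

Step 1 — Angular frequency: ω = 2π·f = 2π·758 = 4763 rad/s.
Step 2 — Component impedances:
  R: Z = R = 57.9 Ω
  L: Z = jωL = j·4763·0.0289 = 0 + j137.6 Ω
  C: Z = 1/(jωC) = -j/(ω·C) = 0 - j10.82 Ω
Step 3 — Series combination: Z_total = R + L + C = 57.9 + j126.8 Ω = 139.4∠65.5° Ω.

Z = 57.9 + j126.8 Ω = 139.4∠65.5° Ω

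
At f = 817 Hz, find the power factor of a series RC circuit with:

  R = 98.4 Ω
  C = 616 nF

Step 1 — Angular frequency: ω = 2π·f = 2π·817 = 5133 rad/s.
Step 2 — Component impedances:
  R: Z = R = 98.4 Ω
  C: Z = 1/(jωC) = -j/(ω·C) = 0 - j316.2 Ω
Step 3 — Series combination: Z_total = R + C = 98.4 - j316.2 Ω = 331.2∠-72.7° Ω.
Step 4 — Power factor: PF = cos(φ) = Re(Z)/|Z| = 98.4/331.2 = 0.2971.
Step 5 — Type: Im(Z) = -316.2 ⇒ leading (phase φ = -72.7°).

PF = 0.2971 (leading, φ = -72.7°)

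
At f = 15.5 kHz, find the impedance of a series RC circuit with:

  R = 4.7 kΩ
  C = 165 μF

Step 1 — Angular frequency: ω = 2π·f = 2π·1.55e+04 = 9.739e+04 rad/s.
Step 2 — Component impedances:
  R: Z = R = 4700 Ω
  C: Z = 1/(jωC) = -j/(ω·C) = 0 - j0.06223 Ω
Step 3 — Series combination: Z_total = R + C = 4700 - j0.06223 Ω = 4700∠-0.0° Ω.

Z = 4700 - j0.06223 Ω = 4700∠-0.0° Ω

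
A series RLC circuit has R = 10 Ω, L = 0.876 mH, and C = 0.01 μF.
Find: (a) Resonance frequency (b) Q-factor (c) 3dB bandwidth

Step 1 — Resonance: ω₀ = 1/√(LC) = 1/√(0.000876·1e-08) = 3.379e+05 rad/s.
Step 2 — f₀ = ω₀/(2π) = 5.377e+04 Hz.
Step 3 — Series Q: Q = ω₀L/R = 3.379e+05·0.000876/10 = 29.6.
Step 4 — Bandwidth: Δω = ω₀/Q = 1.142e+04 rad/s; BW = Δω/(2π) = 1817 Hz.

(a) f₀ = 5.377e+04 Hz  (b) Q = 29.6  (c) BW = 1817 Hz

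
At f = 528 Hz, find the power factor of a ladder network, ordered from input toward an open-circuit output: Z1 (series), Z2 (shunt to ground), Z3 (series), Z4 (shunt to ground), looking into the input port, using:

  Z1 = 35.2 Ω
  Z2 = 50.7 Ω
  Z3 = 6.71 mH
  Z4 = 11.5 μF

Step 1 — Angular frequency: ω = 2π·f = 2π·528 = 3318 rad/s.
Step 2 — Component impedances:
  Z1: Z = R = 35.2 Ω
  Z2: Z = R = 50.7 Ω
  Z3: Z = jωL = j·3318·0.00671 = 0 + j22.26 Ω
  Z4: Z = 1/(jωC) = -j/(ω·C) = 0 - j26.21 Ω
Step 3 — Ladder network (open output): work backward from the far end, alternating series and parallel combinations. Z_in = 35.51 - j3.927 Ω = 35.72∠-6.3° Ω.
Step 4 — Power factor: PF = cos(φ) = Re(Z)/|Z| = 35.506/35.7225 = 0.9939.
Step 5 — Type: Im(Z) = -3.927 ⇒ leading (phase φ = -6.3°).

PF = 0.9939 (leading, φ = -6.3°)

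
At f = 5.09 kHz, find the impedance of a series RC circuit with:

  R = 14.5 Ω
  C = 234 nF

Step 1 — Angular frequency: ω = 2π·f = 2π·5090 = 3.198e+04 rad/s.
Step 2 — Component impedances:
  R: Z = R = 14.5 Ω
  C: Z = 1/(jωC) = -j/(ω·C) = 0 - j133.6 Ω
Step 3 — Series combination: Z_total = R + C = 14.5 - j133.6 Ω = 134.4∠-83.8° Ω.

Z = 14.5 - j133.6 Ω = 134.4∠-83.8° Ω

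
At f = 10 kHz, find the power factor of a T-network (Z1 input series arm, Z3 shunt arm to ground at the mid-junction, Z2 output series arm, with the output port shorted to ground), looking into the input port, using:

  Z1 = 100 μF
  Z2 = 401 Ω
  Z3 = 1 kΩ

Step 1 — Angular frequency: ω = 2π·f = 2π·1e+04 = 6.283e+04 rad/s.
Step 2 — Component impedances:
  Z1: Z = 1/(jωC) = -j/(ω·C) = 0 - j0.1592 Ω
  Z2: Z = R = 401 Ω
  Z3: Z = R = 1000 Ω
Step 3 — With the output port shorted to ground, the output series arm Z2 runs from the junction to ground; the shunt arm Z3 also runs from the junction to ground. They appear in parallel: Z3 || Z2 = 286.2 Ω.
Step 4 — Series with input arm Z1: Z_in = Z1 + (Z3 || Z2) = 286.2 - j0.1592 Ω = 286.2∠-0.0° Ω.
Step 5 — Power factor: PF = cos(φ) = Re(Z)/|Z| = 286.2/286.2 = 1.
Step 6 — Type: Im(Z) = -0.1592 ⇒ leading (phase φ = -0.0°).

PF = 1 (leading, φ = -0.0°)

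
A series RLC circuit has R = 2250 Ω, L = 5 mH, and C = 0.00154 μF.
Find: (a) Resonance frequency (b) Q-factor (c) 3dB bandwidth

Step 1 — Resonance: ω₀ = 1/√(LC) = 1/√(0.005·1.54e-09) = 3.604e+05 rad/s.
Step 2 — f₀ = ω₀/(2π) = 5.736e+04 Hz.
Step 3 — Series Q: Q = ω₀L/R = 3.604e+05·0.005/2250 = 0.8008.
Step 4 — Bandwidth: Δω = ω₀/Q = 4.5e+05 rad/s; BW = Δω/(2π) = 7.162e+04 Hz.

(a) f₀ = 5.736e+04 Hz  (b) Q = 0.8008  (c) BW = 7.162e+04 Hz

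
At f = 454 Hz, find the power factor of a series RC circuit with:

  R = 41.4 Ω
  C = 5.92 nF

Step 1 — Angular frequency: ω = 2π·f = 2π·454 = 2853 rad/s.
Step 2 — Component impedances:
  R: Z = R = 41.4 Ω
  C: Z = 1/(jωC) = -j/(ω·C) = 0 - j5.922e+04 Ω
Step 3 — Series combination: Z_total = R + C = 41.4 - j5.922e+04 Ω = 5.922e+04∠-90.0° Ω.
Step 4 — Power factor: PF = cos(φ) = Re(Z)/|Z| = 41.4/5.922e+04 = 0.0006991.
Step 5 — Type: Im(Z) = -5.922e+04 ⇒ leading (phase φ = -90.0°).

PF = 0.0006991 (leading, φ = -90.0°)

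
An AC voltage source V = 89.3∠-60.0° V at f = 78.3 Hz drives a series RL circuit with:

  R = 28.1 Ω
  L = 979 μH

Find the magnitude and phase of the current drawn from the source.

Step 1 — Angular frequency: ω = 2π·f = 2π·78.3 = 492 rad/s.
Step 2 — Component impedances:
  R: Z = R = 28.1 Ω
  L: Z = jωL = j·492·0.000979 = 0 + j0.4816 Ω
Step 3 — Series combination: Z_total = R + L = 28.1 + j0.4816 Ω = 28.1∠1.0° Ω.
Step 4 — Source phasor: V = 89.3∠-60.0° V = 44.65 - j77.34 V.
Step 5 — Ohm's law: I = V / Z_total = (44.65 - j77.34) / (28.1 + j0.4816) = 1.541 - j2.779 A.
Step 6 — Convert to polar: |I| = 3.177 A, ∠I = -61.0°.

I = 3.177∠-61.0° A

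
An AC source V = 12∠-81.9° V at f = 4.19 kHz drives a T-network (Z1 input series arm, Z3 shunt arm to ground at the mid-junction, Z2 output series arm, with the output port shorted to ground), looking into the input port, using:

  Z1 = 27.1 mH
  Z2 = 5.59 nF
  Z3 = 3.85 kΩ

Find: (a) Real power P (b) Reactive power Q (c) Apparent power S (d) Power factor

Step 1 — Angular frequency: ω = 2π·f = 2π·4190 = 2.633e+04 rad/s.
Step 2 — Component impedances:
  Z1: Z = jωL = j·2.633e+04·0.0271 = 0 + j713.4 Ω
  Z2: Z = 1/(jωC) = -j/(ω·C) = 0 - j6795 Ω
  Z3: Z = R = 3850 Ω
Step 3 — With the output port shorted to ground, the output series arm Z2 runs from the junction to ground; the shunt arm Z3 also runs from the junction to ground. They appear in parallel: Z3 || Z2 = 2914 - j1651 Ω.
Step 4 — Series with input arm Z1: Z_in = Z1 + (Z3 || Z2) = 2914 - j937.8 Ω = 3062∠-17.8° Ω.
Step 5 — Source phasor: V = 12∠-81.9° V = 1.691 - j11.88 V.
Step 6 — Current: I = V / Z = 0.001714 - j0.003525 A = 0.00392∠-64.1° A.
Step 7 — Complex power: S = V·I* = 0.04477 - j0.01441 VA.
Step 8 — Real power: P = Re(S) = 0.04477 W.
Step 9 — Reactive power: Q = Im(S) = -0.01441 VAR.
Step 10 — Apparent power: |S| = 0.04703 VA.
Step 11 — Power factor: PF = P/|S| = 0.9519 (leading).

(a) P = 0.04477 W  (b) Q = -0.01441 VAR  (c) S = 0.04703 VA  (d) PF = 0.9519 (leading)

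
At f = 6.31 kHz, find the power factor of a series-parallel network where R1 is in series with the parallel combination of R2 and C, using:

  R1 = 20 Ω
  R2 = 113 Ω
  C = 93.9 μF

Step 1 — Angular frequency: ω = 2π·f = 2π·6310 = 3.965e+04 rad/s.
Step 2 — Component impedances:
  R1: Z = R = 20 Ω
  R2: Z = R = 113 Ω
  C: Z = 1/(jωC) = -j/(ω·C) = 0 - j0.2686 Ω
Step 3 — Parallel branch: R2 || C = 1/(1/R2 + 1/C) = 0.0006385 - j0.2686 Ω.
Step 4 — Series with R1: Z_total = R1 + (R2 || C) = 20 - j0.2686 Ω = 20∠-0.8° Ω.
Step 5 — Power factor: PF = cos(φ) = Re(Z)/|Z| = 20.0006/20.0024 = 0.9999.
Step 6 — Type: Im(Z) = -0.2686 ⇒ leading (phase φ = -0.8°).

PF = 0.9999 (leading, φ = -0.8°)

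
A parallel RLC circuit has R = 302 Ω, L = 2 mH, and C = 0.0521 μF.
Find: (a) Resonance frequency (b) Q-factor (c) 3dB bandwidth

Step 1 — Resonance: ω₀ = 1/√(LC) = 1/√(0.002·5.21e-08) = 9.796e+04 rad/s.
Step 2 — f₀ = ω₀/(2π) = 1.559e+04 Hz.
Step 3 — Parallel Q: Q = R/(ω₀L) = 302/(9.796e+04·0.002) = 1.541.
Step 4 — Bandwidth: Δω = ω₀/Q = 6.356e+04 rad/s; BW = Δω/(2π) = 1.012e+04 Hz.

(a) f₀ = 1.559e+04 Hz  (b) Q = 1.541  (c) BW = 1.012e+04 Hz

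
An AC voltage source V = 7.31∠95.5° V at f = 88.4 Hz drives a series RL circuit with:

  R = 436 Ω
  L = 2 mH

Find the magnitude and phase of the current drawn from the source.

Step 1 — Angular frequency: ω = 2π·f = 2π·88.4 = 555.4 rad/s.
Step 2 — Component impedances:
  R: Z = R = 436 Ω
  L: Z = jωL = j·555.4·0.002 = 0 + j1.111 Ω
Step 3 — Series combination: Z_total = R + L = 436 + j1.111 Ω = 436∠0.1° Ω.
Step 4 — Source phasor: V = 7.31∠95.5° V = -0.7006 + j7.276 V.
Step 5 — Ohm's law: I = V / Z_total = (-0.7006 + j7.276) / (436 + j1.111) = -0.001564 + j0.01669 A.
Step 6 — Convert to polar: |I| = 0.01677 A, ∠I = 95.4°.

I = 0.01677∠95.4° A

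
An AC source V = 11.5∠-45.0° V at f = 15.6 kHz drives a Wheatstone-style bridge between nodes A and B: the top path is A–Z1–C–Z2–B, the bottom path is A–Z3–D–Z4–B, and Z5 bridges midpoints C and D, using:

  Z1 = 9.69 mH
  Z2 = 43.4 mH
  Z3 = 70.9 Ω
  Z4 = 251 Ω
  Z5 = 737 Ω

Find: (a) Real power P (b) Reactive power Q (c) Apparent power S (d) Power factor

Step 1 — Angular frequency: ω = 2π·f = 2π·1.56e+04 = 9.802e+04 rad/s.
Step 2 — Component impedances:
  Z1: Z = jωL = j·9.802e+04·0.00969 = 0 + j949.8 Ω
  Z2: Z = jωL = j·9.802e+04·0.0434 = 0 + j4254 Ω
  Z3: Z = R = 70.9 Ω
  Z4: Z = R = 251 Ω
  Z5: Z = R = 737 Ω
Step 3 — Bridge requires nodal analysis (the Z5 bridge couples midpoints C and D, so the two paths cannot be reduced to a simple series/parallel combination). Setting node B to ground and injecting 1 A at node A, the 3-node admittance system at A, C, D solves to V_A = Z_AB = 320.6 + j19.92 Ω = 321.2∠3.6° Ω.
Step 4 — Source phasor: V = 11.5∠-45.0° V = 8.132 - j8.132 V.
Step 5 — Current: I = V / Z = 0.0237 - j0.02684 A = 0.0358∠-48.6° A.
Step 6 — Complex power: S = V·I* = 0.411 + j0.02553 VA.
Step 7 — Real power: P = Re(S) = 0.411 W.
Step 8 — Reactive power: Q = Im(S) = 0.02553 VAR.
Step 9 — Apparent power: |S| = 0.4118 VA.
Step 10 — Power factor: PF = P/|S| = 0.9981 (lagging).

(a) P = 0.411 W  (b) Q = 0.02553 VAR  (c) S = 0.4118 VA  (d) PF = 0.9981 (lagging)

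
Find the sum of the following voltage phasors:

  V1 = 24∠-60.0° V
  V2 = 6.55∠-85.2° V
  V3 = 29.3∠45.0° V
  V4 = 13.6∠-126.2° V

Step 1 — Convert each phasor to rectangular form:
  V1 = 24·(cos(-60.0°) + j·sin(-60.0°)) = 12 - j20.78 V
  V2 = 6.55·(cos(-85.2°) + j·sin(-85.2°)) = 0.5481 - j6.527 V
  V3 = 29.3·(cos(45.0°) + j·sin(45.0°)) = 20.72 + j20.72 V
  V4 = 13.6·(cos(-126.2°) + j·sin(-126.2°)) = -8.032 - j10.97 V
Step 2 — Sum components: V_total = 25.23 - j17.57 V.
Step 3 — Convert to polar: |V_total| = 30.75 V, ∠V_total = -34.8°.

V_total = 30.75∠-34.8° V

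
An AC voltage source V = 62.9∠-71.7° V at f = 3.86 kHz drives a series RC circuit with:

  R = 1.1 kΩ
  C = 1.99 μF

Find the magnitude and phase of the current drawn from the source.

Step 1 — Angular frequency: ω = 2π·f = 2π·3860 = 2.425e+04 rad/s.
Step 2 — Component impedances:
  R: Z = R = 1100 Ω
  C: Z = 1/(jωC) = -j/(ω·C) = 0 - j20.72 Ω
Step 3 — Series combination: Z_total = R + C = 1100 - j20.72 Ω = 1100∠-1.1° Ω.
Step 4 — Source phasor: V = 62.9∠-71.7° V = 19.75 - j59.72 V.
Step 5 — Ohm's law: I = V / Z_total = (19.75 - j59.72) / (1100 - j20.72) = 0.01897 - j0.05393 A.
Step 6 — Convert to polar: |I| = 0.05717 A, ∠I = -70.6°.

I = 0.05717∠-70.6° A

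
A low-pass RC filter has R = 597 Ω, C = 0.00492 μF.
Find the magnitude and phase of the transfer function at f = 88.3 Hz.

Step 1 — Angular frequency: ω = 2π·88.3 = 554.8 rad/s.
Step 2 — Transfer function: H(jω) = 1/(1 + jωRC).
Step 3 — Denominator: 1 + jωRC = 1 + j·554.8·597·4.92e-09 = 1 + j0.00163.
Step 4 — H = 1 - j0.00163.
Step 5 — Magnitude: |H| = 1 (-0.0 dB); phase: φ = -0.1°.

|H| = 1 (-0.0 dB), φ = -0.1°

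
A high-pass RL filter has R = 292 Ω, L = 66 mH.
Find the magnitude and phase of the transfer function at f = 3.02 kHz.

Step 1 — Angular frequency: ω = 2π·3020 = 1.898e+04 rad/s.
Step 2 — Transfer function: H(jω) = jωL/(R + jωL).
Step 3 — Numerator jωL = j·1252; denominator R + jωL = 292 + j1252.
Step 4 — H = 0.9484 + j0.2211.
Step 5 — Magnitude: |H| = 0.9739 (-0.2 dB); phase: φ = 13.1°.

|H| = 0.9739 (-0.2 dB), φ = 13.1°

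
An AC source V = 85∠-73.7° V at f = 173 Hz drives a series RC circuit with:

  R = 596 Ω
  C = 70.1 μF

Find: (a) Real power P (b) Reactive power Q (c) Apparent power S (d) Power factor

Step 1 — Angular frequency: ω = 2π·f = 2π·173 = 1087 rad/s.
Step 2 — Component impedances:
  R: Z = R = 596 Ω
  C: Z = 1/(jωC) = -j/(ω·C) = 0 - j13.12 Ω
Step 3 — Series combination: Z_total = R + C = 596 - j13.12 Ω = 596.1∠-1.3° Ω.
Step 4 — Source phasor: V = 85∠-73.7° V = 23.86 - j81.58 V.
Step 5 — Current: I = V / Z = 0.04302 - j0.1359 A = 0.1426∠-72.4° A.
Step 6 — Complex power: S = V·I* = 12.12 - j0.2668 VA.
Step 7 — Real power: P = Re(S) = 12.12 W.
Step 8 — Reactive power: Q = Im(S) = -0.2668 VAR.
Step 9 — Apparent power: |S| = 12.12 VA.
Step 10 — Power factor: PF = P/|S| = 0.9998 (leading).

(a) P = 12.12 W  (b) Q = -0.2668 VAR  (c) S = 12.12 VA  (d) PF = 0.9998 (leading)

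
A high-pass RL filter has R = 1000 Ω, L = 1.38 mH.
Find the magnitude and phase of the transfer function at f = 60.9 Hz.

Step 1 — Angular frequency: ω = 2π·60.9 = 382.6 rad/s.
Step 2 — Transfer function: H(jω) = jωL/(R + jωL).
Step 3 — Numerator jωL = j·0.5281; denominator R + jωL = 1000 + j0.5281.
Step 4 — H = 2.788e-07 + j0.0005281.
Step 5 — Magnitude: |H| = 0.0005281 (-65.5 dB); phase: φ = 90.0°.

|H| = 0.0005281 (-65.5 dB), φ = 90.0°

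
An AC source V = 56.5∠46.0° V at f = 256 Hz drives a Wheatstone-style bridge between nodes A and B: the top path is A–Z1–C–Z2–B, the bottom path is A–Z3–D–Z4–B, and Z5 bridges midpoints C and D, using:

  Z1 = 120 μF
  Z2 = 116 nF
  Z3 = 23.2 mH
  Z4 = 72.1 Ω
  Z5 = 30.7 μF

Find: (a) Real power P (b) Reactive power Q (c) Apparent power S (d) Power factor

Step 1 — Angular frequency: ω = 2π·f = 2π·256 = 1608 rad/s.
Step 2 — Component impedances:
  Z1: Z = 1/(jωC) = -j/(ω·C) = 0 - j5.181 Ω
  Z2: Z = 1/(jωC) = -j/(ω·C) = 0 - j5359 Ω
  Z3: Z = jωL = j·1608·0.0232 = 0 + j37.32 Ω
  Z4: Z = R = 72.1 Ω
  Z5: Z = 1/(jωC) = -j/(ω·C) = 0 - j20.25 Ω
Step 3 — Bridge requires nodal analysis (the Z5 bridge couples midpoints C and D, so the two paths cannot be reduced to a simple series/parallel combination). Setting node B to ground and injecting 1 A at node A, the 3-node admittance system at A, C, D solves to V_A = Z_AB = 70.4 - j80.04 Ω = 106.6∠-48.7° Ω.
Step 4 — Source phasor: V = 56.5∠46.0° V = 39.25 + j40.64 V.
Step 5 — Current: I = V / Z = -0.0431 + j0.5283 A = 0.53∠94.7° A.
Step 6 — Complex power: S = V·I* = 19.78 - j22.49 VA.
Step 7 — Real power: P = Re(S) = 19.78 W.
Step 8 — Reactive power: Q = Im(S) = -22.49 VAR.
Step 9 — Apparent power: |S| = 29.95 VA.
Step 10 — Power factor: PF = P/|S| = 0.6605 (leading).

(a) P = 19.78 W  (b) Q = -22.49 VAR  (c) S = 29.95 VA  (d) PF = 0.6605 (leading)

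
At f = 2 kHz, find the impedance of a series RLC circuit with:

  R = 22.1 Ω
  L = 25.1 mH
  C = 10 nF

Step 1 — Angular frequency: ω = 2π·f = 2π·2000 = 1.257e+04 rad/s.
Step 2 — Component impedances:
  R: Z = R = 22.1 Ω
  L: Z = jωL = j·1.257e+04·0.0251 = 0 + j315.4 Ω
  C: Z = 1/(jωC) = -j/(ω·C) = 0 - j7958 Ω
Step 3 — Series combination: Z_total = R + L + C = 22.1 - j7642 Ω = 7642∠-89.8° Ω.

Z = 22.1 - j7642 Ω = 7642∠-89.8° Ω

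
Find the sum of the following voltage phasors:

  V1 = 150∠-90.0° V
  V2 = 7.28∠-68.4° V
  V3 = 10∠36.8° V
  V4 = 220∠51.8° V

Step 1 — Convert each phasor to rectangular form:
  V1 = 150·(cos(-90.0°) + j·sin(-90.0°)) = 0 - j150 V
  V2 = 7.28·(cos(-68.4°) + j·sin(-68.4°)) = 2.68 - j6.769 V
  V3 = 10·(cos(36.8°) + j·sin(36.8°)) = 8.007 + j5.99 V
  V4 = 220·(cos(51.8°) + j·sin(51.8°)) = 136 + j172.9 V
Step 2 — Sum components: V_total = 146.7 + j22.11 V.
Step 3 — Convert to polar: |V_total| = 148.4 V, ∠V_total = 8.6°.

V_total = 148.4∠8.6° V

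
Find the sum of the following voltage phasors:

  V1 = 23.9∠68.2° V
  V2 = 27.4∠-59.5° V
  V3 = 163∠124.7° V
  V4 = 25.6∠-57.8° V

Step 1 — Convert each phasor to rectangular form:
  V1 = 23.9·(cos(68.2°) + j·sin(68.2°)) = 8.876 + j22.19 V
  V2 = 27.4·(cos(-59.5°) + j·sin(-59.5°)) = 13.91 - j23.61 V
  V3 = 163·(cos(124.7°) + j·sin(124.7°)) = -92.79 + j134 V
  V4 = 25.6·(cos(-57.8°) + j·sin(-57.8°)) = 13.64 - j21.66 V
Step 2 — Sum components: V_total = -56.37 + j110.9 V.
Step 3 — Convert to polar: |V_total| = 124.4 V, ∠V_total = 116.9°.

V_total = 124.4∠116.9° V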